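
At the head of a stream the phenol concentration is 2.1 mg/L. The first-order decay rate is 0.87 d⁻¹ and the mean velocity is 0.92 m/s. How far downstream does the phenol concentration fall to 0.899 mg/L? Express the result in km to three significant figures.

77.5 km

From C = C₀·e^(−kt), t = ln(C₀/C)/k = ln(2.1/0.899)/0.87 = 0.8484/0.87 = 0.9752 d.
Distance = v·t = 0.92 m/s × 8.426e+04 s = 7.752e+04 m = 77.52 km.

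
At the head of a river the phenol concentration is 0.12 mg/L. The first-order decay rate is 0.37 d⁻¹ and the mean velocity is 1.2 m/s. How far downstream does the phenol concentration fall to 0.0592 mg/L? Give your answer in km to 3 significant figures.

198 km

From C = C₀·e^(−kt), t = ln(C₀/C)/k = ln(0.12/0.0592)/0.37 = 0.7066/0.37 = 1.91 d.
Distance = v·t = 1.2 m/s × 1.65e+05 s = 1.98e+05 m = 198 km.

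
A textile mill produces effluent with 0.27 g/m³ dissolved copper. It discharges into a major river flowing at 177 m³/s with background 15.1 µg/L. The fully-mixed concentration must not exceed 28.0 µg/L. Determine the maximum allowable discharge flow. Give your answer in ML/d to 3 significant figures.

15.1 µg/L = 0.0151 mg/L.
28.0 µg/L = 0.028 mg/L.
Mass balance at complete mixing: C_std·(Q_w + Q_r) = Q_w·C_e + Q_r·C_b.
Rearranging, Q_w = Q_r·(C_std − C_b)/(C_e − C_std) = 177·(0.028 − 0.0151) / (0.27 − 0.028) = 9.435 m³/s.
= 815.2 ML/d.

815 ML/d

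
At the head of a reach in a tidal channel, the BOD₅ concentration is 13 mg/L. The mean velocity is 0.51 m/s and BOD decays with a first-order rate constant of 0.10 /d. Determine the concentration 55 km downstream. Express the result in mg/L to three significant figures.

11.5 mg/L

Travel time t = 55 km / 0.51 m/s = 5.5e+04/0.51 = 1.078e+05 s = 1.248 d.
First-order decay: C = 13·exp(−0.10·1.248) = 13·0.8827 = 11.47 mg/L.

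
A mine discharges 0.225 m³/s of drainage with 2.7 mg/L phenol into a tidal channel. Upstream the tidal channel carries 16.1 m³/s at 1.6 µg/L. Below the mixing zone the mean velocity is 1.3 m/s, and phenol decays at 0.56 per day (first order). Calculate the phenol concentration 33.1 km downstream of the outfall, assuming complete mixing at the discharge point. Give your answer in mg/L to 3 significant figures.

0.0329 mg/L

1.6 µg/L = 0.0016 mg/L.
After complete mixing, C₀ = (0.225·2.7 + 16.1·0.0016) / 16.33 = 0.03879 mg/L.
Travel time t = 3.31e+04 m / 1.3 m/s = 2.546e+04 s = 0.2947 d.
C = 0.03879·exp(−0.56·0.2947) = 0.03879·0.8479 = 0.03289 mg/L.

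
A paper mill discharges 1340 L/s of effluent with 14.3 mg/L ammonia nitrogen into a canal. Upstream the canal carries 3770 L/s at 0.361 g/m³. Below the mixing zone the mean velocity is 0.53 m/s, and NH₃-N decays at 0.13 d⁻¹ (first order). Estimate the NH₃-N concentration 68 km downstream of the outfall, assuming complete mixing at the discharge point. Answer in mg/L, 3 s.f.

3.31 mg/L

1340 L/s = 1.34 m³/s.
3770 L/s = 3.77 m³/s.
After complete mixing, C₀ = (1.34·14.3 + 3.77·0.361) / 5.11 = 4.016 mg/L.
Travel time t = 6.8e+04 m / 0.53 m/s = 1.283e+05 s = 1.485 d.
C = 4.016·exp(−0.13·1.485) = 4.016·0.8244 = 3.311 mg/L.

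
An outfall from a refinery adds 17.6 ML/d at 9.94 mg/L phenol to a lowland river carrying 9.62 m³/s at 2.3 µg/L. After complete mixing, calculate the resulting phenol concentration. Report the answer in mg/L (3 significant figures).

0.208 mg/L

17.6 ML/d = 0.2037 m³/s.
2.3 µg/L = 0.0023 mg/L.
Conservation of mass across the mixing zone: C = (0.2037·9.94 + 9.62·0.0023) / (0.2037 + 9.62) = 2.047/9.824 = 0.2084 mg/L.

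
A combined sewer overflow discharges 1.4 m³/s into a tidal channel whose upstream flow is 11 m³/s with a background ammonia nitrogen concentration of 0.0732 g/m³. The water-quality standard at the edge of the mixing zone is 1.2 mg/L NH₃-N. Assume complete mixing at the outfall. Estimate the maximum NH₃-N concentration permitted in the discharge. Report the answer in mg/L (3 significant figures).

10.1 mg/L

Mass balance: 1.2·12.4 = 1.4·Cₑ + 11·0.0732.
Cₑ = (14.88 − 0.8052) / 1.4 = 10.05 mg/L.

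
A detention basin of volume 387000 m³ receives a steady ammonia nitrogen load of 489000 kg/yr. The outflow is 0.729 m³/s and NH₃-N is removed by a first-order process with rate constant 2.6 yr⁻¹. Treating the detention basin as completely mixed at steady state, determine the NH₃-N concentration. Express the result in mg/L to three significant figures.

Outflow Q = 0.729 m³/s × 3.156e+07 s/yr = 2.301e+07 m³/yr.
Steady-state CSTR mass balance: W = Q·C + k·V·C, so C = W/(Q + kV).
Q + kV = 2.301e+07 + 2.6·387000 = 2.401e+07 m³/yr.
C = 489000/2.401e+07 = 0.02037 kg/m³ = 20.37 mg/L.

20.4 mg/L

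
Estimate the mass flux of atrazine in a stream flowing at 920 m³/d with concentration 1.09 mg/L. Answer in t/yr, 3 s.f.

920 m³/d = 0.01065 m³/s.
Mass flux = Q·C = 0.01065 m³/s × 1.09 g/m³ = 0.01161 g/s.
= 0.01161 g/s × 31.56 = 0.3663 t/yr.

0.366 t/yr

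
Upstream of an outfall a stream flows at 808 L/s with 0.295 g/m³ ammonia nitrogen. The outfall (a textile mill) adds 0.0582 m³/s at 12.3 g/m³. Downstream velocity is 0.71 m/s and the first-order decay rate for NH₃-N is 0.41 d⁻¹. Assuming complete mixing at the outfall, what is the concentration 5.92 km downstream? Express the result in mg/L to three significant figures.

808 L/s = 0.808 m³/s.
After complete mixing, C₀ = (0.0582·12.3 + 0.808·0.295) / 0.8662 = 1.102 mg/L.
Travel time t = 5920 m / 0.71 m/s = 8338 s = 0.0965 d.
C = 1.102·exp(−0.41·0.0965) = 1.102·0.9612 = 1.059 mg/L.

1.06 mg/L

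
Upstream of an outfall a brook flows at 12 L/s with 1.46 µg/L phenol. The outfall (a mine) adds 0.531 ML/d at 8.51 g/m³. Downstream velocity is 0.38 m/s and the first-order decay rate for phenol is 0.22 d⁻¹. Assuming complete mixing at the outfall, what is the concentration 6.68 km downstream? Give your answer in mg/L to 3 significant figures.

0.531 ML/d = 0.006146 m³/s.
12 L/s = 0.012 m³/s.
1.46 µg/L = 0.00146 mg/L.
After complete mixing, C₀ = (0.006146·8.51 + 0.012·0.00146) / 0.01815 = 2.883 mg/L.
Travel time t = 6680 m / 0.38 m/s = 1.758e+04 s = 0.2035 d.
C = 2.883·exp(−0.22·0.2035) = 2.883·0.9562 = 2.757 mg/L.

2.76 mg/L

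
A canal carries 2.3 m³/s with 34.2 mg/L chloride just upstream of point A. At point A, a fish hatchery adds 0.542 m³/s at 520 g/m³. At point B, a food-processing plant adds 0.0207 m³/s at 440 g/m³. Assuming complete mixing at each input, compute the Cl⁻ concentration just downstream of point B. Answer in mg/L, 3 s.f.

After input A: C = (2.3·34.2 + 0.542·520) / 2.842 = 126.8 mg/L.
After input B: C = (2.842·126.8 + 0.0207·440) / 2.863 = 129.1 mg/L.

129 mg/L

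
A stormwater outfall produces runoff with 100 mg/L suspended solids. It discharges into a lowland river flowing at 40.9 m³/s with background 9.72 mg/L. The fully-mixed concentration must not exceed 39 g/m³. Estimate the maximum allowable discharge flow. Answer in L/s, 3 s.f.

Mass balance at complete mixing: C_std·(Q_w + Q_r) = Q_w·C_e + Q_r·C_b.
Rearranging, Q_w = Q_r·(C_std − C_b)/(C_e − C_std) = 40.9·(39 − 9.72) / (100 − 39) = 19.63 m³/s.
= 1.963e+04 L/s.

19600 L/s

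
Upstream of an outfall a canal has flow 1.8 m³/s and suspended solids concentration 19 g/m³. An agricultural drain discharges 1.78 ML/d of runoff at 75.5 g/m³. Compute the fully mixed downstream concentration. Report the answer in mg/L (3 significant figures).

1.78 ML/d = 0.0206 m³/s.
Flow-weighted mixing gives C = (0.0206·75.5 + 1.8·19) / (0.0206 + 1.8) = 35.76/1.821 = 19.64 mg/L.

19.6 mg/L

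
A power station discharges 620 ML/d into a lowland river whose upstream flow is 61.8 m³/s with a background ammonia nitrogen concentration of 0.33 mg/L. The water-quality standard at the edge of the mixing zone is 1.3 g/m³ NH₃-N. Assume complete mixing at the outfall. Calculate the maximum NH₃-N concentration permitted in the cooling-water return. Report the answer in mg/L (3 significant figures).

9.65 mg/L

620 ML/d = 7.176 m³/s.
Mass balance: 1.3·68.98 = 7.176·Cₑ + 61.8·0.33.
Cₑ = (89.67 − 20.39) / 7.176 = 9.654 mg/L.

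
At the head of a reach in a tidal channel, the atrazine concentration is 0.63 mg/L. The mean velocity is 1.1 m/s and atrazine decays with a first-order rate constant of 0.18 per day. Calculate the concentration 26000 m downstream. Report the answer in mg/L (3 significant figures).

0.600 mg/L

Travel time t = 26000 m / 1.1 m/s = 2.6e+04/1.1 = 2.364e+04 s = 0.2736 d.
First-order decay: C = 0.63·exp(−0.18·0.2736) = 0.63·0.952 = 0.5997 mg/L.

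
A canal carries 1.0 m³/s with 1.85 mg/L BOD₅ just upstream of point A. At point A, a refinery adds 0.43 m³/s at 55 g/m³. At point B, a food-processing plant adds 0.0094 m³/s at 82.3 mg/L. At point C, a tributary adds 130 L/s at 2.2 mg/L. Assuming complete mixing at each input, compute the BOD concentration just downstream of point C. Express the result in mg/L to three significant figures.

After input A: C = (1·1.85 + 0.43·55) / 1.43 = 17.83 mg/L.
After input B: C = (1.43·17.83 + 0.0094·82.3) / 1.439 = 18.25 mg/L.
130 L/s = 0.13 m³/s.
After input C: C = (1.439·18.25 + 0.13·2.2) / 1.569 = 16.92 mg/L.

16.9 mg/L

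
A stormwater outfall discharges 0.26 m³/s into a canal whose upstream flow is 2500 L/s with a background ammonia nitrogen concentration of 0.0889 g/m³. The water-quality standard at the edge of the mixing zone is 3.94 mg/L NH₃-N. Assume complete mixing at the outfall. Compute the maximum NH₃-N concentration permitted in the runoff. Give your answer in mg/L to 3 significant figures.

41.0 mg/L

2500 L/s = 2.5 m³/s.
Mass balance: 3.94·2.76 = 0.26·Cₑ + 2.5·0.0889.
Cₑ = (10.87 − 0.2223) / 0.26 = 40.97 mg/L.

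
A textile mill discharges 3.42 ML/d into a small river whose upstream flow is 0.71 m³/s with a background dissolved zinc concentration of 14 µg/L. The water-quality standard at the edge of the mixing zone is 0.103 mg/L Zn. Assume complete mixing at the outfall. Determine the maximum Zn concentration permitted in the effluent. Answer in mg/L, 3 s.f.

3.42 ML/d = 0.03958 m³/s.
14 µg/L = 0.014 mg/L.
Mass balance: 0.103·0.7496 = 0.03958·Cₑ + 0.71·0.014.
Cₑ = (0.07721 − 0.00994) / 0.03958 = 1.699 mg/L.

1.70 mg/L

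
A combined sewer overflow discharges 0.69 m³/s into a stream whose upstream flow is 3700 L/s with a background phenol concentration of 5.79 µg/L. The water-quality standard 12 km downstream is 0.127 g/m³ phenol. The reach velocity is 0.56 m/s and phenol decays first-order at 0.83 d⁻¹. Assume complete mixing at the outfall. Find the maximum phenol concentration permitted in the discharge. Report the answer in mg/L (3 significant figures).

0.962 mg/L

3700 L/s = 3.7 m³/s.
5.79 µg/L = 0.00579 mg/L.
Travel time to the compliance point: t = 1.2e+04/0.56 = 2.143e+04 s = 0.248 d; decay factor exp(−0.83·0.248) = 0.814.
So the concentration just after mixing may be at most 0.127/0.814 = 0.156 mg/L.
Mass balance: 0.156·4.39 = 0.69·Cₑ + 3.7·0.00579.
Cₑ = (0.685 − 0.02142) / 0.69 = 0.9617 mg/L.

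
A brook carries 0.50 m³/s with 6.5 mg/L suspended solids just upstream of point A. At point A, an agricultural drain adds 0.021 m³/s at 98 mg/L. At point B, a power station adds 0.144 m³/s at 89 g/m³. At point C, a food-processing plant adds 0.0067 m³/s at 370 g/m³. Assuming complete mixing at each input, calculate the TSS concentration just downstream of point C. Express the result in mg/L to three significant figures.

After input A: C = (0.5·6.5 + 0.021·98) / 0.521 = 10.19 mg/L.
After input B: C = (0.521·10.19 + 0.144·89) / 0.665 = 27.25 mg/L.
After input C: C = (0.665·27.25 + 0.0067·370) / 0.6717 = 30.67 mg/L.

30.7 mg/L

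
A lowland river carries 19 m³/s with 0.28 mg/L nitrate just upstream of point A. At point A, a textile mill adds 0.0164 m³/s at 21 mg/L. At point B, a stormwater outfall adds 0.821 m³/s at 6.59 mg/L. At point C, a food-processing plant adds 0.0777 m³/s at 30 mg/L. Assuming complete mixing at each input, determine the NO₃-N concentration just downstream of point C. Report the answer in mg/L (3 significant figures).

After input A: C = (19·0.28 + 0.0164·21) / 19.02 = 0.2979 mg/L.
After input B: C = (19.02·0.2979 + 0.821·6.59) / 19.84 = 0.5583 mg/L.
After input C: C = (19.84·0.5583 + 0.0777·30) / 19.92 = 0.6731 mg/L.

0.673 mg/L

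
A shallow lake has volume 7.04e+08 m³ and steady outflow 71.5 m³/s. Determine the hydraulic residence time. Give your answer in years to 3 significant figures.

0.312 yr

Q = 71.5 m³/s × 3.156e+07 s/yr = 2.256e+09 m³/yr.
Hydraulic residence time τ = V/Q = 7.04e+08/2.256e+09 = 0.312 yr.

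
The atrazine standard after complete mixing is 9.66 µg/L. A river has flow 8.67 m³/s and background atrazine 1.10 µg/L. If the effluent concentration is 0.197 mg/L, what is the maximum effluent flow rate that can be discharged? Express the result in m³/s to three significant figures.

0.396 m³/s

1.10 µg/L = 0.0011 mg/L.
9.66 µg/L = 0.00966 mg/L.
Mass balance at complete mixing: C_std·(Q_w + Q_r) = Q_w·C_e + Q_r·C_b.
Rearranging, Q_w = Q_r·(C_std − C_b)/(C_e − C_std) = 8.67·(0.00966 − 0.0011) / (0.197 − 0.00966) = 0.3962 m³/s.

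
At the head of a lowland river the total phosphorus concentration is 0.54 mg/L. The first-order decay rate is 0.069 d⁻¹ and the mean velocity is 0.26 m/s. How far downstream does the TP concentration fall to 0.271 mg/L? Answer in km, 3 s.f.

From C = C₀·e^(−kt), t = ln(C₀/C)/k = ln(0.54/0.271)/0.069 = 0.6895/0.069 = 9.992 d.
Distance = v·t = 0.26 m/s × 8.633e+05 s = 2.245e+05 m = 224.5 km.

224 km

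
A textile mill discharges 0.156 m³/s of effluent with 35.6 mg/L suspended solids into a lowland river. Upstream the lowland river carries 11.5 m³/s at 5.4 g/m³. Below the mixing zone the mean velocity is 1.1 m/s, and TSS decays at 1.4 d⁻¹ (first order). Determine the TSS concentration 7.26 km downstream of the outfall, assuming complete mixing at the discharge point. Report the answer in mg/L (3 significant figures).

After complete mixing, C₀ = (0.156·35.6 + 11.5·5.4) / 11.66 = 5.804 mg/L.
Travel time t = 7260 m / 1.1 m/s = 6600 s = 0.07639 d.
C = 5.804·exp(−1.4·0.07639) = 5.804·0.8986 = 5.216 mg/L.

5.22 mg/L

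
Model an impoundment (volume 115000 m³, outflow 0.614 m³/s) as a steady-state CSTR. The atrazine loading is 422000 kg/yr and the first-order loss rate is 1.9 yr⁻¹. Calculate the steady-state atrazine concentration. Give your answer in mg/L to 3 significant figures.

Outflow Q = 0.614 m³/s × 3.156e+07 s/yr = 1.938e+07 m³/yr.
Steady-state CSTR mass balance: W = Q·C + k·V·C, so C = W/(Q + kV).
Q + kV = 1.938e+07 + 1.9·115000 = 1.959e+07 m³/yr.
C = 422000/1.959e+07 = 0.02154 kg/m³ = 21.54 mg/L.

21.5 mg/L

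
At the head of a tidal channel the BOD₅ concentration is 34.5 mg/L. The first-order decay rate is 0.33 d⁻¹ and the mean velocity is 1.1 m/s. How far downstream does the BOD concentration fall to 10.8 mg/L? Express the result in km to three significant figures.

From C = C₀·e^(−kt), t = ln(C₀/C)/k = ln(34.5/10.8)/0.33 = 1.161/0.33 = 3.519 d.
Distance = v·t = 1.1 m/s × 3.041e+05 s = 3.345e+05 m = 334.5 km.

334 km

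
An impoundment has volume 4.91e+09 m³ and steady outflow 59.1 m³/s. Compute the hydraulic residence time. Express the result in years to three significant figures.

Q = 59.1 m³/s × 3.156e+07 s/yr = 1.865e+09 m³/yr.
Hydraulic residence time τ = V/Q = 4.91e+09/1.865e+09 = 2.633 yr.

2.63 yr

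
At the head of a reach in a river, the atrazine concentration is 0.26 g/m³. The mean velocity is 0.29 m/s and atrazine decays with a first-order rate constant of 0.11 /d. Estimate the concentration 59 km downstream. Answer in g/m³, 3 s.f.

Travel time t = 59 km / 0.29 m/s = 5.9e+04/0.29 = 2.034e+05 s = 2.355 d.
First-order decay: C = 0.26·exp(−0.11·2.355) = 0.26·0.7718 = 0.2007 g/m³.

0.201 g/m³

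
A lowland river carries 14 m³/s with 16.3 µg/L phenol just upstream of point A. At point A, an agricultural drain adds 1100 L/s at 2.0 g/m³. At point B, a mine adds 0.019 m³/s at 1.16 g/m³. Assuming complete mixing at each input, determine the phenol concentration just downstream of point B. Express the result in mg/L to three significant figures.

0.162 mg/L

16.3 µg/L = 0.0163 mg/L.
1100 L/s = 1.1 m³/s.
After input A: C = (14·0.0163 + 1.1·2) / 15.1 = 0.1608 mg/L.
After input B: C = (15.1·0.1608 + 0.019·1.16) / 15.12 = 0.1621 mg/L.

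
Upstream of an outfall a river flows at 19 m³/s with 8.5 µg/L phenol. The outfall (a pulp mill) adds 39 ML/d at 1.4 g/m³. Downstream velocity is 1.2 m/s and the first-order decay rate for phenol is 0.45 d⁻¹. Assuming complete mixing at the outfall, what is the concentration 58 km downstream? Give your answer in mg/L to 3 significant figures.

39 ML/d = 0.4514 m³/s.
8.5 µg/L = 0.0085 mg/L.
After complete mixing, C₀ = (0.4514·1.4 + 19·0.0085) / 19.45 = 0.04079 mg/L.
Travel time t = 5.8e+04 m / 1.2 m/s = 4.833e+04 s = 0.5594 d.
C = 0.04079·exp(−0.45·0.5594) = 0.04079·0.7774 = 0.03171 mg/L.

0.0317 mg/L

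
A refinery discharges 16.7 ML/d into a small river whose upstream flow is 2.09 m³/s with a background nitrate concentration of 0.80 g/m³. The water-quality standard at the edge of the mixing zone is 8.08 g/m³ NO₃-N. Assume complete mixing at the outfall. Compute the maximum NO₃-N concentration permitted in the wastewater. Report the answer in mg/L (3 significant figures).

16.7 ML/d = 0.1933 m³/s.
Mass balance: 8.08·2.283 = 0.1933·Cₑ + 2.09·0.8.
Cₑ = (18.45 − 1.672) / 0.1933 = 86.8 mg/L.

86.8 mg/L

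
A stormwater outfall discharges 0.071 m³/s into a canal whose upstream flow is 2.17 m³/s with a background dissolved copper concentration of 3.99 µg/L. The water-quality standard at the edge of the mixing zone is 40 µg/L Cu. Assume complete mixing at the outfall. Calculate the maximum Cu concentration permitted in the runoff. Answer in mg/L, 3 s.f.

3.99 µg/L = 0.00399 mg/L.
40 µg/L = 0.04 mg/L.
Mass balance: 0.04·2.241 = 0.071·Cₑ + 2.17·0.00399.
Cₑ = (0.08964 − 0.008658) / 0.071 = 1.141 mg/L.

1.14 mg/L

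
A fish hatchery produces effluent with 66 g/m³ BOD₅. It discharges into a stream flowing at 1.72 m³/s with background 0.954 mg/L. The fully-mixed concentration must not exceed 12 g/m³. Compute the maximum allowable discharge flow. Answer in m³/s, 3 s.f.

Mass balance at complete mixing: C_std·(Q_w + Q_r) = Q_w·C_e + Q_r·C_b.
Rearranging, Q_w = Q_r·(C_std − C_b)/(C_e − C_std) = 1.72·(12 − 0.954) / (66 − 12) = 0.3518 m³/s.

0.352 m³/s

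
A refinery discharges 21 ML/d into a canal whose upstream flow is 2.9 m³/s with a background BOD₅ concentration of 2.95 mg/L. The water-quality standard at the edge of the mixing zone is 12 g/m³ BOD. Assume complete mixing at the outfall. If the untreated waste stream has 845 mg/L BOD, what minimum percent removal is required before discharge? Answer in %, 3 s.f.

21 ML/d = 0.2431 m³/s.
Mass balance: 12·3.143 = 0.2431·Cₑ + 2.9·2.95.
Cₑ = (37.72 − 8.555) / 0.2431 = 120 mg/L.
Required removal = 1 − 120/845 = 85.8 %.

85.8 %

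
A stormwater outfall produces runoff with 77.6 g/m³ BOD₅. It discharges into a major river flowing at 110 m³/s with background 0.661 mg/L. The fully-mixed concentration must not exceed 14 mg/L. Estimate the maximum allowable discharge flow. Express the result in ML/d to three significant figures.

Mass balance at complete mixing: C_std·(Q_w + Q_r) = Q_w·C_e + Q_r·C_b.
Rearranging, Q_w = Q_r·(C_std − C_b)/(C_e − C_std) = 110·(14 − 0.661) / (77.6 − 14) = 23.07 m³/s.
= 1993 ML/d.

1990 ML/d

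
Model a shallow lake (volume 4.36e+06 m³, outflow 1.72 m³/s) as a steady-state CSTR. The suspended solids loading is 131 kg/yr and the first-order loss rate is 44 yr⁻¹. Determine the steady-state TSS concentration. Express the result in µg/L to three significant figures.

0.532 µg/L

Outflow Q = 1.72 m³/s × 3.156e+07 s/yr = 5.428e+07 m³/yr.
Steady-state CSTR mass balance: W = Q·C + k·V·C, so C = W/(Q + kV).
Q + kV = 5.428e+07 + 44·4.36e+06 = 2.461e+08 m³/yr.
C = 131/2.461e+08 = 5.323e-07 kg/m³ = 0.0005323 mg/L = 0.5323 µg/L.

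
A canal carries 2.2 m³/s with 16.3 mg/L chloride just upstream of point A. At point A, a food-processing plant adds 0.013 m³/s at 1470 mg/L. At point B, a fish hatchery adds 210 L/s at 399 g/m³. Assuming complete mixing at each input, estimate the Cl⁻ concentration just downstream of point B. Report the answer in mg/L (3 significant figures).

57.3 mg/L

After input A: C = (2.2·16.3 + 0.013·1470) / 2.213 = 24.84 mg/L.
210 L/s = 0.21 m³/s.
After input B: C = (2.213·24.84 + 0.21·399) / 2.423 = 57.27 mg/L.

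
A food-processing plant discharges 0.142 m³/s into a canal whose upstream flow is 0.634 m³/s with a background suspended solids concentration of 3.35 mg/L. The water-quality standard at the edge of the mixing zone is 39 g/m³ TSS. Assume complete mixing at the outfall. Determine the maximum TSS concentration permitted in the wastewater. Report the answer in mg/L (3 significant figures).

Mass balance: 39·0.776 = 0.142·Cₑ + 0.634·3.35.
Cₑ = (30.26 − 2.124) / 0.142 = 198.2 mg/L.

198 mg/L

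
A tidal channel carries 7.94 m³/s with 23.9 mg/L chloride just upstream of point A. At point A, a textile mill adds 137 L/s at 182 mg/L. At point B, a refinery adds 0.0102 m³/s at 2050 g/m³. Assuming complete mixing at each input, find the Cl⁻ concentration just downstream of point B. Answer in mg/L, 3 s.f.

29.1 mg/L

137 L/s = 0.137 m³/s.
After input A: C = (7.94·23.9 + 0.137·182) / 8.077 = 26.58 mg/L.
After input B: C = (8.077·26.58 + 0.0102·2050) / 8.087 = 29.13 mg/L.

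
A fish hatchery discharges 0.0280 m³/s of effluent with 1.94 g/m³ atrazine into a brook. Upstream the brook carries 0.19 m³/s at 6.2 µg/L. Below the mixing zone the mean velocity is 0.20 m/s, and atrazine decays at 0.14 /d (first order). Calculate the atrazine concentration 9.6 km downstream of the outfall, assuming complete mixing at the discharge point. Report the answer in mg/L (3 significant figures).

6.2 µg/L = 0.0062 mg/L.
After complete mixing, C₀ = (0.028·1.94 + 0.19·0.0062) / 0.218 = 0.2546 mg/L.
Travel time t = 9600 m / 0.20 m/s = 4.8e+04 s = 0.5556 d.
C = 0.2546·exp(−0.14·0.5556) = 0.2546·0.9252 = 0.2355 mg/L.

0.236 mg/L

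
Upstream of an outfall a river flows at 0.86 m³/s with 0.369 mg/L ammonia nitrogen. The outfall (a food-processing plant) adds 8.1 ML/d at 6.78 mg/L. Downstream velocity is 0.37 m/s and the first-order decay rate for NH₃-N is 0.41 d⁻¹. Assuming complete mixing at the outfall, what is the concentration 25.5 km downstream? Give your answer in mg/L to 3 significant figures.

0.720 mg/L

8.1 ML/d = 0.09375 m³/s.
After complete mixing, C₀ = (0.09375·6.78 + 0.86·0.369) / 0.9537 = 0.9992 mg/L.
Travel time t = 2.55e+04 m / 0.37 m/s = 6.892e+04 s = 0.7977 d.
C = 0.9992·exp(−0.41·0.7977) = 0.9992·0.7211 = 0.7205 mg/L.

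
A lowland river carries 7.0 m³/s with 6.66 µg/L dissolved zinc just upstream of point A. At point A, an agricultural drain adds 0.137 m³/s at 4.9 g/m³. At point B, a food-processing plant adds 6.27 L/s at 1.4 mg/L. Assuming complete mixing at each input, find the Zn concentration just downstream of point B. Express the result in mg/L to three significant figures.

0.102 mg/L

6.66 µg/L = 0.00666 mg/L.
After input A: C = (7·0.00666 + 0.137·4.9) / 7.137 = 0.1006 mg/L.
6.27 L/s = 0.00627 m³/s.
After input B: C = (7.137·0.1006 + 0.00627·1.4) / 7.143 = 0.1017 mg/L.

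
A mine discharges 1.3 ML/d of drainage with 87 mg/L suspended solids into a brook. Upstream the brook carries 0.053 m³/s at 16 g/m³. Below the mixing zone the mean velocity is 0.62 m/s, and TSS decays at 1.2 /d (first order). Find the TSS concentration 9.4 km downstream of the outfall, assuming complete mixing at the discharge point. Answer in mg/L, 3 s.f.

1.3 ML/d = 0.01505 m³/s.
After complete mixing, C₀ = (0.01505·87 + 0.053·16) / 0.06805 = 31.7 mg/L.
Travel time t = 9400 m / 0.62 m/s = 1.516e+04 s = 0.1755 d.
C = 31.7·exp(−1.2·0.1755) = 31.7·0.8101 = 25.68 mg/L.

25.7 mg/L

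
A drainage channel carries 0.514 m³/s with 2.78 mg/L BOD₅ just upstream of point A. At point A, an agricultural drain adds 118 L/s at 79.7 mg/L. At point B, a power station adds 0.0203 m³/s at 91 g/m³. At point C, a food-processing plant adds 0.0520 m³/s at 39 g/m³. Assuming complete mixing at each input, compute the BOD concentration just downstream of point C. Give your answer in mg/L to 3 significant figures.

118 L/s = 0.118 m³/s.
After input A: C = (0.514·2.78 + 0.118·79.7) / 0.632 = 17.14 mg/L.
After input B: C = (0.632·17.14 + 0.0203·91) / 0.6523 = 19.44 mg/L.
After input C: C = (0.6523·19.44 + 0.052·39) / 0.7043 = 20.88 mg/L.

20.9 mg/L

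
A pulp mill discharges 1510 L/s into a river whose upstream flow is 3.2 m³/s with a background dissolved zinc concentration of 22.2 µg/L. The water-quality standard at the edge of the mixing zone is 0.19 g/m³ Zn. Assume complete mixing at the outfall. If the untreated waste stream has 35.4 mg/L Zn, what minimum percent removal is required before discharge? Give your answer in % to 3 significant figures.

98.5 %

1510 L/s = 1.51 m³/s.
22.2 µg/L = 0.0222 mg/L.
Mass balance: 0.19·4.71 = 1.51·Cₑ + 3.2·0.0222.
Cₑ = (0.8949 − 0.07104) / 1.51 = 0.5456 mg/L.
Required removal = 1 − 0.5456/35.4 = 98.46 %.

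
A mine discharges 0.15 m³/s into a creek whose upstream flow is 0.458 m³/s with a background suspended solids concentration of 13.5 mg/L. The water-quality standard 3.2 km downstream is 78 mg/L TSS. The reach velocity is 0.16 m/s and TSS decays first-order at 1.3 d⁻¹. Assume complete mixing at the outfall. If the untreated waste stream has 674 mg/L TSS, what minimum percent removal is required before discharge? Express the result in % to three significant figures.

42.7 %

Travel time to the compliance point: t = 3200/0.16 = 2e+04 s = 0.2315 d; decay factor exp(−1.3·0.2315) = 0.7401.
So the concentration just after mixing may be at most 78/0.7401 = 105.4 mg/L.
Mass balance: 105.4·0.608 = 0.15·Cₑ + 0.458·13.5.
Cₑ = (64.08 − 6.183) / 0.15 = 385.9 mg/L.
Required removal = 1 − 385.9/674 = 42.74 %.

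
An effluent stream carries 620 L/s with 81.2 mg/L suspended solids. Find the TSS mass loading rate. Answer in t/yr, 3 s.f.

620 L/s = 0.62 m³/s.
Mass flux = Q·C = 0.62 m³/s × 81.2 g/m³ = 50.34 g/s.
= 50.34 g/s × 31.56 = 1589 t/yr.

1590 t/yr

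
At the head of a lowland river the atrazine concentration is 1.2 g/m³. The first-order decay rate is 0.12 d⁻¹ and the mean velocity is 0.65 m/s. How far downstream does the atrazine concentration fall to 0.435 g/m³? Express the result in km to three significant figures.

From C = C₀·e^(−kt), t = ln(C₀/C)/k = ln(1.2/0.435)/0.12 = 1.015/0.12 = 8.456 d.
Distance = v·t = 0.65 m/s × 7.306e+05 s = 4.749e+05 m = 474.9 km.

475 km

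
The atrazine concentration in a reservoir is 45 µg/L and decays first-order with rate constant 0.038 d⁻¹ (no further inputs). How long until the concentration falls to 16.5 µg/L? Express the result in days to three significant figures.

26.4 d

t = ln(C₀/C)/k = ln(45/16.5)/0.038 = 1.003/0.038 = 26.4 d.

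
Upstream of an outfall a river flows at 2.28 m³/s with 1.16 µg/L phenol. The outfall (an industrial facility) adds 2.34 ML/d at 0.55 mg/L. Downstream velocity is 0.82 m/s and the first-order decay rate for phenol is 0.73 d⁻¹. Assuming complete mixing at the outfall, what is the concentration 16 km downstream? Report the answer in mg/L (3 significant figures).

0.00645 mg/L

2.34 ML/d = 0.02708 m³/s.
1.16 µg/L = 0.00116 mg/L.
After complete mixing, C₀ = (0.02708·0.55 + 2.28·0.00116) / 2.307 = 0.007603 mg/L.
Travel time t = 1.6e+04 m / 0.82 m/s = 1.951e+04 s = 0.2258 d.
C = 0.007603·exp(−0.73·0.2258) = 0.007603·0.848 = 0.006447 mg/L.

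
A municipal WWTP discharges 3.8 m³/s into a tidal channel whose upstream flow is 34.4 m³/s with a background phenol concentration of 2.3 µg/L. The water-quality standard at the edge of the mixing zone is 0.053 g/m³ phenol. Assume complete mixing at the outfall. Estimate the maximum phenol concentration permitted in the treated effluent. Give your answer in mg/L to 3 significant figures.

0.512 mg/L

2.3 µg/L = 0.0023 mg/L.
Mass balance: 0.053·38.2 = 3.8·Cₑ + 34.4·0.0023.
Cₑ = (2.025 − 0.07912) / 3.8 = 0.512 mg/L.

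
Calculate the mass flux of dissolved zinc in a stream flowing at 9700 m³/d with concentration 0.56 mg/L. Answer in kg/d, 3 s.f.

9700 m³/d = 0.1123 m³/s.
Mass flux = Q·C = 0.1123 m³/s × 0.56 g/m³ = 0.06287 g/s.
= 0.06287 g/s × 86.4 = 5.432 kg/d.

5.43 kg/d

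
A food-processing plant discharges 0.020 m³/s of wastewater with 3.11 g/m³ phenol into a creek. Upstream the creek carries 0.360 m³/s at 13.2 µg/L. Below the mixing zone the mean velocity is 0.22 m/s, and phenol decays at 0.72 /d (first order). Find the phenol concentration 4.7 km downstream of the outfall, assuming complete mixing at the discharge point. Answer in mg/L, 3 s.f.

0.147 mg/L

13.2 µg/L = 0.0132 mg/L.
After complete mixing, C₀ = (0.02·3.11 + 0.36·0.0132) / 0.38 = 0.1762 mg/L.
Travel time t = 4700 m / 0.22 m/s = 2.136e+04 s = 0.2473 d.
C = 0.1762·exp(−0.72·0.2473) = 0.1762·0.8369 = 0.1475 mg/L.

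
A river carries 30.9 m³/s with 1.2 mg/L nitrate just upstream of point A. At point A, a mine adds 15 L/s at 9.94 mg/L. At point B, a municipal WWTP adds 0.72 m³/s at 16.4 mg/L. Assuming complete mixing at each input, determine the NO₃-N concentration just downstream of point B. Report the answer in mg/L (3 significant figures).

1.55 mg/L

15 L/s = 0.015 m³/s.
After input A: C = (30.9·1.2 + 0.015·9.94) / 30.91 = 1.204 mg/L.
After input B: C = (30.91·1.204 + 0.72·16.4) / 31.63 = 1.55 mg/L.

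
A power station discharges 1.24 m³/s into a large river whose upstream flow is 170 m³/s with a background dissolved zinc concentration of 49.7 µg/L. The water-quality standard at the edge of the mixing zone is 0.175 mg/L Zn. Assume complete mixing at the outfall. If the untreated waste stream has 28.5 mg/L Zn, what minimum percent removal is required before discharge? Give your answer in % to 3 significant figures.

49.7 µg/L = 0.0497 mg/L.
Mass balance: 0.175·171.2 = 1.24·Cₑ + 170·0.0497.
Cₑ = (29.97 − 8.449) / 1.24 = 17.35 mg/L.
Required removal = 1 − 17.35/28.5 = 39.11 %.

39.1 %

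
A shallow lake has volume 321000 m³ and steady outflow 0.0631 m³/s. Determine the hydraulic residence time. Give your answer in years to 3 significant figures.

0.161 yr

Q = 0.0631 m³/s × 3.156e+07 s/yr = 1.991e+06 m³/yr.
Hydraulic residence time τ = V/Q = 321000/1.991e+06 = 0.1612 yr.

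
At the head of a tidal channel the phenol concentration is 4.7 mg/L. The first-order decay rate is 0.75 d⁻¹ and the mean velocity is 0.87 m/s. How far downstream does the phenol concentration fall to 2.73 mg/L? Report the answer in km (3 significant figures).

54.4 km

From C = C₀·e^(−kt), t = ln(C₀/C)/k = ln(4.7/2.73)/0.75 = 0.5433/0.75 = 0.7243 d.
Distance = v·t = 0.87 m/s × 6.258e+04 s = 5.445e+04 m = 54.45 km.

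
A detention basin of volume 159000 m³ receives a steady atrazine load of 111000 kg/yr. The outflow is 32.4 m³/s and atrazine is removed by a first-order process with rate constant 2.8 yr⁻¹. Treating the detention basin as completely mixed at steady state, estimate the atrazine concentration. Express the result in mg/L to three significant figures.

Outflow Q = 32.4 m³/s × 3.156e+07 s/yr = 1.022e+09 m³/yr.
Steady-state CSTR mass balance: W = Q·C + k·V·C, so C = W/(Q + kV).
Q + kV = 1.022e+09 + 2.8·159000 = 1.023e+09 m³/yr.
C = 111000/1.023e+09 = 0.0001085 kg/m³ = 0.1085 mg/L.

0.109 mg/L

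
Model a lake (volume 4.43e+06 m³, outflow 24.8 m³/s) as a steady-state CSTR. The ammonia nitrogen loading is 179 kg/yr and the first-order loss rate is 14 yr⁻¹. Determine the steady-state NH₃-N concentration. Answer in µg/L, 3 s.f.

0.212 µg/L

Outflow Q = 24.8 m³/s × 3.156e+07 s/yr = 7.826e+08 m³/yr.
Steady-state CSTR mass balance: W = Q·C + k·V·C, so C = W/(Q + kV).
Q + kV = 7.826e+08 + 14·4.43e+06 = 8.446e+08 m³/yr.
C = 179/8.446e+08 = 2.119e-07 kg/m³ = 0.0002119 mg/L = 0.2119 µg/L.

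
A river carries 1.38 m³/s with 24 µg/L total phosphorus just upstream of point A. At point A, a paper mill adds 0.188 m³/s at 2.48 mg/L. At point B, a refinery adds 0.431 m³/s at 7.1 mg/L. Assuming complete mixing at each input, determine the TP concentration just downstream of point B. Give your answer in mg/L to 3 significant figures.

1.78 mg/L

24 µg/L = 0.024 mg/L.
After input A: C = (1.38·0.024 + 0.188·2.48) / 1.568 = 0.3185 mg/L.
After input B: C = (1.568·0.3185 + 0.431·7.1) / 1.999 = 1.781 mg/L.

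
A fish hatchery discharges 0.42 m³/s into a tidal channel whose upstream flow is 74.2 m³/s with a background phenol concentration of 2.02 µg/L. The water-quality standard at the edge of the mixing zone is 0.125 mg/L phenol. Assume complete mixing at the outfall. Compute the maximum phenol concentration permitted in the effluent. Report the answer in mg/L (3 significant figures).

21.9 mg/L

2.02 µg/L = 0.00202 mg/L.
Mass balance: 0.125·74.62 = 0.42·Cₑ + 74.2·0.00202.
Cₑ = (9.328 − 0.1499) / 0.42 = 21.85 mg/L.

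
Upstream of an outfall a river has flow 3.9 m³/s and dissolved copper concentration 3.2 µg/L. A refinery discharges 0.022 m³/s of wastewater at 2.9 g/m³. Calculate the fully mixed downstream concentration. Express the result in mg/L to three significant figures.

0.0194 mg/L

3.2 µg/L = 0.0032 mg/L.
By mass balance at complete mixing, C = (0.022·2.9 + 3.9·0.0032) / (0.022 + 3.9) = 0.07628/3.922 = 0.01945 mg/L.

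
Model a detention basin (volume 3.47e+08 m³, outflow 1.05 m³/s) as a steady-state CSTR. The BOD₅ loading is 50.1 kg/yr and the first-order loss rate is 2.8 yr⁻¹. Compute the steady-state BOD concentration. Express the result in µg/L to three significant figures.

Outflow Q = 1.05 m³/s × 3.156e+07 s/yr = 3.314e+07 m³/yr.
Steady-state CSTR mass balance: W = Q·C + k·V·C, so C = W/(Q + kV).
Q + kV = 3.314e+07 + 2.8·3.47e+08 = 1.005e+09 m³/yr.
C = 50.1/1.005e+09 = 4.986e-08 kg/m³ = 4.986e-05 mg/L = 0.04986 µg/L.

0.0499 µg/L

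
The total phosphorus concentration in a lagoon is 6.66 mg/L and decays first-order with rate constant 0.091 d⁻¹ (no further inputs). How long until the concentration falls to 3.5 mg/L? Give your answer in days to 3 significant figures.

7.07 d

t = ln(C₀/C)/k = ln(6.66/3.5)/0.091 = 0.6434/0.091 = 7.07 d.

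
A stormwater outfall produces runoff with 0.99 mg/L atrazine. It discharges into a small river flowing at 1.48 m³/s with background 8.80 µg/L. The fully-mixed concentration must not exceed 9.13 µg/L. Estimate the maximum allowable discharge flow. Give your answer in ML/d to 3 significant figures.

8.80 µg/L = 0.0088 mg/L.
9.13 µg/L = 0.00913 mg/L.
Mass balance at complete mixing: C_std·(Q_w + Q_r) = Q_w·C_e + Q_r·C_b.
Rearranging, Q_w = Q_r·(C_std − C_b)/(C_e − C_std) = 1.48·(0.00913 − 0.0088) / (0.99 − 0.00913) = 0.0004979 m³/s.
= 0.04302 ML/d.

0.0430 ML/d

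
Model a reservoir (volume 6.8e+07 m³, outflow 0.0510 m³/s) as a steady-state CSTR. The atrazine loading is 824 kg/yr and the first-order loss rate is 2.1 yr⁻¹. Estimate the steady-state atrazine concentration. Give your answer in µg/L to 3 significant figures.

5.71 µg/L

Outflow Q = 0.0510 m³/s × 3.156e+07 s/yr = 1.609e+06 m³/yr.
Steady-state CSTR mass balance: W = Q·C + k·V·C, so C = W/(Q + kV).
Q + kV = 1.609e+06 + 2.1·6.8e+07 = 1.444e+08 m³/yr.
C = 824/1.444e+08 = 5.706e-06 kg/m³ = 0.005706 mg/L = 5.706 µg/L.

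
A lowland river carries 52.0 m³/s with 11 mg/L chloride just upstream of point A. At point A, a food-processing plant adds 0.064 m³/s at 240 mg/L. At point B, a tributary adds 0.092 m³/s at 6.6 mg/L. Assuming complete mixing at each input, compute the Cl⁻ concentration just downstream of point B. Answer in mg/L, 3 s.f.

11.3 mg/L

After input A: C = (52·11 + 0.064·240) / 52.06 = 11.28 mg/L.
After input B: C = (52.06·11.28 + 0.092·6.6) / 52.16 = 11.27 mg/L.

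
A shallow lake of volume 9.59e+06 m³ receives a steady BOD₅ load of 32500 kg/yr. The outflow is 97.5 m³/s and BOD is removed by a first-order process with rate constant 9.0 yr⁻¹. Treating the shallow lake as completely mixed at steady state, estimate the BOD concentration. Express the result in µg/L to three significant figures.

Outflow Q = 97.5 m³/s × 3.156e+07 s/yr = 3.077e+09 m³/yr.
Steady-state CSTR mass balance: W = Q·C + k·V·C, so C = W/(Q + kV).
Q + kV = 3.077e+09 + 9.0·9.59e+06 = 3.163e+09 m³/yr.
C = 32500/3.163e+09 = 1.027e-05 kg/m³ = 0.01027 mg/L = 10.27 µg/L.

10.3 µg/L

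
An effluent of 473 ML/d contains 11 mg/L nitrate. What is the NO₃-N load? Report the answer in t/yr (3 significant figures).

1900 t/yr

473 ML/d = 5.475 m³/s.
Mass flux = Q·C = 5.475 m³/s × 11 g/m³ = 60.22 g/s.
= 60.22 g/s × 31.56 = 1900 t/yr.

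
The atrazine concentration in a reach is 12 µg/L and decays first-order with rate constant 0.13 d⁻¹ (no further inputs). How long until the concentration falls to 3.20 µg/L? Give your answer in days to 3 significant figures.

10.2 d

t = ln(C₀/C)/k = ln(12/3.20)/0.13 = 1.322/0.13 = 10.17 d.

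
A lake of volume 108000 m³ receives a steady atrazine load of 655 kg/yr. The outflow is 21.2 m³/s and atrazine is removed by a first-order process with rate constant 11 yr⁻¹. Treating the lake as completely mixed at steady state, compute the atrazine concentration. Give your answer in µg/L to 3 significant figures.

0.977 µg/L

Outflow Q = 21.2 m³/s × 3.156e+07 s/yr = 6.69e+08 m³/yr.
Steady-state CSTR mass balance: W = Q·C + k·V·C, so C = W/(Q + kV).
Q + kV = 6.69e+08 + 11·108000 = 6.702e+08 m³/yr.
C = 655/6.702e+08 = 9.773e-07 kg/m³ = 0.0009773 mg/L = 0.9773 µg/L.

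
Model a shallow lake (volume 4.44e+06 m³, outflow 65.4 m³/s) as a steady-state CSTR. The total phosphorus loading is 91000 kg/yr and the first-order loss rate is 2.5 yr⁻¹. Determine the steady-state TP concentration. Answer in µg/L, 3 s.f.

43.9 µg/L

Outflow Q = 65.4 m³/s × 3.156e+07 s/yr = 2.064e+09 m³/yr.
Steady-state CSTR mass balance: W = Q·C + k·V·C, so C = W/(Q + kV).
Q + kV = 2.064e+09 + 2.5·4.44e+06 = 2.075e+09 m³/yr.
C = 91000/2.075e+09 = 4.386e-05 kg/m³ = 0.04386 mg/L = 43.86 µg/L.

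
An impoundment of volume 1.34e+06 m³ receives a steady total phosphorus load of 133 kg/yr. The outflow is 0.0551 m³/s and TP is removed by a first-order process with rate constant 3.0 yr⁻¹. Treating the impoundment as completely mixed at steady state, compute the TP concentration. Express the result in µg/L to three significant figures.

23.1 µg/L

Outflow Q = 0.0551 m³/s × 3.156e+07 s/yr = 1.739e+06 m³/yr.
Steady-state CSTR mass balance: W = Q·C + k·V·C, so C = W/(Q + kV).
Q + kV = 1.739e+06 + 3.0·1.34e+06 = 5.759e+06 m³/yr.
C = 133/5.759e+06 = 2.309e-05 kg/m³ = 0.02309 mg/L = 23.09 µg/L.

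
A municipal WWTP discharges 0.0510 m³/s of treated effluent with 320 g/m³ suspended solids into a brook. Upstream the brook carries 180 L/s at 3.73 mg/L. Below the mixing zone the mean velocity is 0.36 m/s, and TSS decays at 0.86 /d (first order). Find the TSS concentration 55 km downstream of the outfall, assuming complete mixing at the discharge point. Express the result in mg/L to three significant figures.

16.1 mg/L

180 L/s = 0.18 m³/s.
After complete mixing, C₀ = (0.051·320 + 0.18·3.73) / 0.231 = 73.56 mg/L.
Travel time t = 5.5e+04 m / 0.36 m/s = 1.528e+05 s = 1.768 d.
C = 73.56·exp(−0.86·1.768) = 73.56·0.2186 = 16.08 mg/L.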